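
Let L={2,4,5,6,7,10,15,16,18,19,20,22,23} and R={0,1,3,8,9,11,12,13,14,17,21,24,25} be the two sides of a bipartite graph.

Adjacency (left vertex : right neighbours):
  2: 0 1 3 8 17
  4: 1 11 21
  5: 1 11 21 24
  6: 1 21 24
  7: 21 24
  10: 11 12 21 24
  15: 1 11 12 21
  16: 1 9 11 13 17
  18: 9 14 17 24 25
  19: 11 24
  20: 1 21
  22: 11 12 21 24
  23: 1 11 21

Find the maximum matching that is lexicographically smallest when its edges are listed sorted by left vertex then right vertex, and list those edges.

Lex-smallest maximum matching: {(2,0), (4,1), (5,11), (6,21), (7,24), (10,12), (16,9), (18,14)}

|M| = 8 (so the lex-smallest maximum matching has 8 edges)
process left vertices in ascending order; for each, take the smallest-labelled available neighbour that still permits 8 edges overall, or leave it unmatched if none does
lex-smallest matching: {2-0, 4-1, 5-11, 6-21, 7-24, 10-12, 16-9, 18-14}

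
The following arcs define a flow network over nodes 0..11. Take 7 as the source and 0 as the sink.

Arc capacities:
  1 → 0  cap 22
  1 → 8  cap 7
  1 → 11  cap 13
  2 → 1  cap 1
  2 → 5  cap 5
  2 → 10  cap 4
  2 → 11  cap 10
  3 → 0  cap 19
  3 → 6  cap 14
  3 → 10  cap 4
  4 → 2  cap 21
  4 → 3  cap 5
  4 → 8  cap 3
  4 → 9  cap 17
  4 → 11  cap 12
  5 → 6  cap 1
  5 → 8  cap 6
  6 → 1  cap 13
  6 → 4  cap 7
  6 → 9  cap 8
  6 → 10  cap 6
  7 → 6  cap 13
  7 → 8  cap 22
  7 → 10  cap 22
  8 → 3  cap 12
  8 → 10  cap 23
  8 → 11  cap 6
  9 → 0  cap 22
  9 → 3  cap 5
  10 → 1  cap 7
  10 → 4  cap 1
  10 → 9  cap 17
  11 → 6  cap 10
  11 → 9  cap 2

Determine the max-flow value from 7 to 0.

augment #1: 7→6→1→0 bottleneck 13, total now 13
augment #2: 7→8→3→0 bottleneck 12, total now 25
augment #3: 7→10→1→0 bottleneck 7, total now 32
augment #4: 7→10→9→0 bottleneck 15, total now 47
augment #5: 7→8→10→9→0 bottleneck 2, total now 49
augment #6: 7→8→11→9→0 bottleneck 2, total now 51
augment #7: 7→8→10→4→3→0 bottleneck 1, total now 52
augment #8: 7→8→11→6→9→0 bottleneck 3, total now 55
augment #9: 7→8→11→6→4→3→0 bottleneck 1, total now 56

Maximum flow value: 56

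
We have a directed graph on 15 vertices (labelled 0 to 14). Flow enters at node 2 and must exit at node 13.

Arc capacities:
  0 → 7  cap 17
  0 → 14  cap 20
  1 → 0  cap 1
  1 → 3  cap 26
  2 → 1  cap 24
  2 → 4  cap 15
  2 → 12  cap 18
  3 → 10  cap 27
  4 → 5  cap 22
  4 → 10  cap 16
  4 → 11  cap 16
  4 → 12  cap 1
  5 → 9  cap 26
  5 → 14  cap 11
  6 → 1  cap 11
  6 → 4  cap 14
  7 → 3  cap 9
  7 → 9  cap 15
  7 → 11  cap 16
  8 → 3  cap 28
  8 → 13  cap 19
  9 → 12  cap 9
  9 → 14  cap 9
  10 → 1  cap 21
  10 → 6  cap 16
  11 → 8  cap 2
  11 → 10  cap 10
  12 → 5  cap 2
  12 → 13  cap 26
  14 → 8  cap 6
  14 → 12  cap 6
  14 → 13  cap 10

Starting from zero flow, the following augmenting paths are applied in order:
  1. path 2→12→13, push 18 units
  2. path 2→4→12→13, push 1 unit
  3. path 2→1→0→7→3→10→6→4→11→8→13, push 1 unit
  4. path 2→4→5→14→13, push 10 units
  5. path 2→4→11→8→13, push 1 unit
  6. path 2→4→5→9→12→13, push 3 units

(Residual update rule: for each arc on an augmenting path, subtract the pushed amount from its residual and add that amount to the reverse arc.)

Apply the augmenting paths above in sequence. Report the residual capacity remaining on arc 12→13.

after path 1 (2→12→13, push 18): res(12,13)=8
after path 2 (2→4→12→13, push 1): res(12,13)=7
after path 3 (2→1→0→7→3→10→6→4→11→8→13, push 1): res(12,13)=7
after path 4 (2→4→5→14→13, push 10): res(12,13)=7
after path 5 (2→4→11→8→13, push 1): res(12,13)=7
after path 6 (2→4→5→9→12→13, push 3): res(12,13)=4

Residual capacity of (12,13): 4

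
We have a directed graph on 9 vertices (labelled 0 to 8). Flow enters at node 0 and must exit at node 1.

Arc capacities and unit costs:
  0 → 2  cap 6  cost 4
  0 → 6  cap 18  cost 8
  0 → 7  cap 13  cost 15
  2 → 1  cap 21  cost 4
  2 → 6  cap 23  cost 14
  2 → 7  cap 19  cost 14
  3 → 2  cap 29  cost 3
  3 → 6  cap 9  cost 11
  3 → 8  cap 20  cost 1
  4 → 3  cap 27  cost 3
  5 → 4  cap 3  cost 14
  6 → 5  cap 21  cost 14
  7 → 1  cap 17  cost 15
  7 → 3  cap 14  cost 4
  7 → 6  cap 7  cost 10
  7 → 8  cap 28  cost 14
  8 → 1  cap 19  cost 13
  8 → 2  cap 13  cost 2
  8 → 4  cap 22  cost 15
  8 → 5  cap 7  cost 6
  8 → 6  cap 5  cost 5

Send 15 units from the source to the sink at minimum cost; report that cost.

shortest-cost path #1: 0→2→1 push 6 @ unit cost 8 (adds 48)
shortest-cost path #2: 0→7→3→2→1 push 9 @ unit cost 26 (adds 234)
total cost = 282

Minimum cost for 15 units: 282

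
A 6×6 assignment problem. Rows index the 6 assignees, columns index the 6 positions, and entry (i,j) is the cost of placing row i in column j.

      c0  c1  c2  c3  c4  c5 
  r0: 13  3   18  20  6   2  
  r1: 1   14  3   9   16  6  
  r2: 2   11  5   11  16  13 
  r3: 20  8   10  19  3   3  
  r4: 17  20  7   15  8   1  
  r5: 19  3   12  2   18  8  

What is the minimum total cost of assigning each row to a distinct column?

optimal assignment: row0→col1 (cost 3), row1→col2 (cost 3), row2→col0 (cost 2), row3→col4 (cost 3), row4→col5 (cost 1), row5→col3 (cost 2)
total = 3 + 3 + 2 + 3 + 1 + 2 = 14

Minimum assignment cost: 14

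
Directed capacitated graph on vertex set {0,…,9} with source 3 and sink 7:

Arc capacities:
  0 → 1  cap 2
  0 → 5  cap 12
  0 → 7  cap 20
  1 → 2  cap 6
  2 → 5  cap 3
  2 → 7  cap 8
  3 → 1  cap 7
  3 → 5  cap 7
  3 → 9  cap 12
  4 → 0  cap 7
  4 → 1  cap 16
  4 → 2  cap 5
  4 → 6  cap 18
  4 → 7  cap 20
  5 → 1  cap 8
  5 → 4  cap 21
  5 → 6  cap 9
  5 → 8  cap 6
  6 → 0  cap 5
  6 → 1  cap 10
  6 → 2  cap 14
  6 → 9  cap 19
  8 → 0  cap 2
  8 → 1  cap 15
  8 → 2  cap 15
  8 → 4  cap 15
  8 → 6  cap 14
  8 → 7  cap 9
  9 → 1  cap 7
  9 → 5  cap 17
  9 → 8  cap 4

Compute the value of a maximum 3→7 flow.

Maximum flow value: 25

augment #1: 3→1→2→7 bottleneck 6, total now 6
augment #2: 3→5→4→7 bottleneck 7, total now 13
augment #3: 3→9→8→7 bottleneck 4, total now 17
augment #4: 3→9→5→4→7 bottleneck 8, total now 25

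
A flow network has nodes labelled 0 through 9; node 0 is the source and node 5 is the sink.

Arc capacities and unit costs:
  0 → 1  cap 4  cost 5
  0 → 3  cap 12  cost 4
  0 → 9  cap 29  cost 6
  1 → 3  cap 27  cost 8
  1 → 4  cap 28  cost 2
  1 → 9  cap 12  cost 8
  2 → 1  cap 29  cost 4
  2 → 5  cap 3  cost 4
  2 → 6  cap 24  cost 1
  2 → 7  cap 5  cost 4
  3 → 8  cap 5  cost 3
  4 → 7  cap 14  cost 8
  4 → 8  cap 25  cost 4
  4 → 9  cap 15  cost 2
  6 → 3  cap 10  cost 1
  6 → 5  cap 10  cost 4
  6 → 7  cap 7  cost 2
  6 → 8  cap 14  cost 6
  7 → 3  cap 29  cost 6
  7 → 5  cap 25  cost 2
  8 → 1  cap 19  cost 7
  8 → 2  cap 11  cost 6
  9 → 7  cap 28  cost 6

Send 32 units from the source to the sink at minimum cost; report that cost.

shortest-cost path #1: 0→9→7→5 push 25 @ unit cost 14 (adds 350)
shortest-cost path #2: 0→3→8→2→5 push 3 @ unit cost 17 (adds 51)
shortest-cost path #3: 0→3→8→2→6→5 push 2 @ unit cost 18 (adds 36)
shortest-cost path #4: 0→1→4→8→2→6→5 push 2 @ unit cost 22 (adds 44)
total cost = 481

Minimum cost for 32 units: 481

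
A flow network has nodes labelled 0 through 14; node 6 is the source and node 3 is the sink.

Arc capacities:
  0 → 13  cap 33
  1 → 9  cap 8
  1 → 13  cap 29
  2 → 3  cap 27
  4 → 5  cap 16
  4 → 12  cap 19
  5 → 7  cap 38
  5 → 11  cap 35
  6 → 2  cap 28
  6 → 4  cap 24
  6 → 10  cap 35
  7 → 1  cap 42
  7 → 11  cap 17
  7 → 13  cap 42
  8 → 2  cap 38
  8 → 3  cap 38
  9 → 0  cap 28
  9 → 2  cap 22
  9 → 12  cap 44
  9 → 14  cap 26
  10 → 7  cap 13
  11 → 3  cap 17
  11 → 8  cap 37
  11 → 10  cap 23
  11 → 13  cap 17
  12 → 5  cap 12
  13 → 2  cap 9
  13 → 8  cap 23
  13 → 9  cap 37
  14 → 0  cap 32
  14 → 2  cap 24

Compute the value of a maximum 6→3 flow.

Maximum flow value: 64

augment #1: 6→2→3 bottleneck 27, total now 27
augment #2: 6→4→5→11→3 bottleneck 16, total now 43
augment #3: 6→10→7→11→3 bottleneck 1, total now 44
augment #4: 6→10→7→11→8→3 bottleneck 12, total now 56
augment #5: 6→4→12→5→11→8→3 bottleneck 8, total now 64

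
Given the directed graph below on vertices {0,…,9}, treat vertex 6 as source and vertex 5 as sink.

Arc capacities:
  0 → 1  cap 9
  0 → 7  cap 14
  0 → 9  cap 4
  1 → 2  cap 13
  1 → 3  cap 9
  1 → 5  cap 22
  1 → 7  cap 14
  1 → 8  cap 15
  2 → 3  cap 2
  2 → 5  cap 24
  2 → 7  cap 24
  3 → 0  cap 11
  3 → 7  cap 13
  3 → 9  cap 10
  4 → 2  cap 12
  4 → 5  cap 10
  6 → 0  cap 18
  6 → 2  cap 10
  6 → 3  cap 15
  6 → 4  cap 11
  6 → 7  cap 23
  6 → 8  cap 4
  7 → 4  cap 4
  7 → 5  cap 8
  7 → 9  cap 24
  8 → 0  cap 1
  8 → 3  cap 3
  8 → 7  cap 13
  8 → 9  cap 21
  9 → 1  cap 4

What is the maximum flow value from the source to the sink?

Maximum flow value: 46

augment #1: 6→2→5 bottleneck 10, total now 10
augment #2: 6→4→5 bottleneck 10, total now 20
augment #3: 6→7→5 bottleneck 8, total now 28
augment #4: 6→0→1→5 bottleneck 9, total now 37
augment #5: 6→4→2→5 bottleneck 1, total now 38
augment #6: 6→0→9→1→5 bottleneck 4, total now 42
augment #7: 6→7→4→2→5 bottleneck 4, total now 46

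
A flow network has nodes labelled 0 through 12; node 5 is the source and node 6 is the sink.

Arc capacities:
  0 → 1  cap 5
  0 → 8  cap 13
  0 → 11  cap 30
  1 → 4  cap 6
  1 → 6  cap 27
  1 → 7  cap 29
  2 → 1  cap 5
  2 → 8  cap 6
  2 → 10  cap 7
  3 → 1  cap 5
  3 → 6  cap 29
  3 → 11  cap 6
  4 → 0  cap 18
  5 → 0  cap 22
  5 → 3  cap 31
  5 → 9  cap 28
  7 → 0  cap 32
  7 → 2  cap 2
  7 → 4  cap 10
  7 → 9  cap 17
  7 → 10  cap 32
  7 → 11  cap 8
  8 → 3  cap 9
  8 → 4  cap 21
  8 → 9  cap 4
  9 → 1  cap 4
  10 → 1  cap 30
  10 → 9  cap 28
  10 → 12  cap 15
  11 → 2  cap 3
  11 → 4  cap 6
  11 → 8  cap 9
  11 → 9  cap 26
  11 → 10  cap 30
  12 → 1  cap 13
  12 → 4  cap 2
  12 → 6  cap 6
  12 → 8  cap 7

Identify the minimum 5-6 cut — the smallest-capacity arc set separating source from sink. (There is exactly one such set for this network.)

Min-cut arcs: {(5,0), (5,3), (9,1)} (total capacity 57)

augment #1: 5→3→6 push 29
augment #2: 5→0→1→6 push 5
augment #3: 5→3→1→6 push 2
augment #4: 5→9→1→6 push 4
augment #5: 5→0→8→3→1→6 push 3
augment #6: 5→0→11→2→1→6 push 3
augment #7: 5→0→11→10→1→6 push 10
augment #8: 5→0→11→10→12→6 push 1
max flow = 57; residual-reachable set from 5 gives S-side
cut edges (S→T): {(5,0), (5,3), (9,1)} total cap 57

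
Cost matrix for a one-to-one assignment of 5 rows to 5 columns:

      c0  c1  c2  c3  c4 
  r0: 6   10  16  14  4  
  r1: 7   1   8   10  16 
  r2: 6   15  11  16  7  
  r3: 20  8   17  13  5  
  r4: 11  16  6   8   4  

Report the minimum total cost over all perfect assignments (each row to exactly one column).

optimal assignment: row0→col4 (cost 4), row1→col1 (cost 1), row2→col0 (cost 6), row3→col3 (cost 13), row4→col2 (cost 6)
total = 4 + 1 + 6 + 13 + 6 = 30

Minimum assignment cost: 30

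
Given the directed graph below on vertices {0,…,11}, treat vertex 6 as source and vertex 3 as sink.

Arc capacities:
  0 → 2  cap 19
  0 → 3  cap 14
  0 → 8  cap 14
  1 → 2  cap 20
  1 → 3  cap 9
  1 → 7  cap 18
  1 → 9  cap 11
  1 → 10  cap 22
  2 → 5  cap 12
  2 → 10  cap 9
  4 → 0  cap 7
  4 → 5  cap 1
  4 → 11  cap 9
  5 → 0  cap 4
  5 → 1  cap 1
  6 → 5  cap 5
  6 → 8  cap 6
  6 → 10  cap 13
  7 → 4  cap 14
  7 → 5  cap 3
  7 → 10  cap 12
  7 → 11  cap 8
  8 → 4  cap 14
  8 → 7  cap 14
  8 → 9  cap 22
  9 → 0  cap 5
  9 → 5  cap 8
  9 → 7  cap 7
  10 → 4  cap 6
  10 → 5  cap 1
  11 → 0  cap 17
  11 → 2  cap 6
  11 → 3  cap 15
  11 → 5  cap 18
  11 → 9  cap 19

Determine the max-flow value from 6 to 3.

Maximum flow value: 17

augment #1: 6→5→0→3 bottleneck 4, total now 4
augment #2: 6→5→1→3 bottleneck 1, total now 5
augment #3: 6→8→4→0→3 bottleneck 6, total now 11
augment #4: 6→10→4→0→3 bottleneck 1, total now 12
augment #5: 6→10→4→11→3 bottleneck 5, total now 17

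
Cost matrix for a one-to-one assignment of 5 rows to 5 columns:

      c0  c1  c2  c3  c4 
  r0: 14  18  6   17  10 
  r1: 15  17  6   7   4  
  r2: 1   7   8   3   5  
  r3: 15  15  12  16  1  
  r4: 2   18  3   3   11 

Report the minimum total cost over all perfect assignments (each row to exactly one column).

Minimum assignment cost: 23

optimal assignment: row0→col2 (cost 6), row1→col3 (cost 7), row2→col1 (cost 7), row3→col4 (cost 1), row4→col0 (cost 2)
total = 6 + 7 + 7 + 1 + 2 = 23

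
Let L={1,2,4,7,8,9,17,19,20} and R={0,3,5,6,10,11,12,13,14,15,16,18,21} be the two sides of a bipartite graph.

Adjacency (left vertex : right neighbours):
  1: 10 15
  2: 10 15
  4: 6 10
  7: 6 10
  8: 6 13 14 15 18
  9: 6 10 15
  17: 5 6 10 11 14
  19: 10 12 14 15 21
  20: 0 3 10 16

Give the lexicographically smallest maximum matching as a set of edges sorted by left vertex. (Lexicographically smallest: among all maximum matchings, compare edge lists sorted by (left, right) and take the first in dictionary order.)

|M| = 7 (so the lex-smallest maximum matching has 7 edges)
process left vertices in ascending order; for each, take the smallest-labelled available neighbour that still permits 7 edges overall, or leave it unmatched if none does
lex-smallest matching: {1-10, 2-15, 4-6, 8-13, 17-5, 19-12, 20-0}

Lex-smallest maximum matching: {(1,10), (2,15), (4,6), (8,13), (17,5), (19,12), (20,0)}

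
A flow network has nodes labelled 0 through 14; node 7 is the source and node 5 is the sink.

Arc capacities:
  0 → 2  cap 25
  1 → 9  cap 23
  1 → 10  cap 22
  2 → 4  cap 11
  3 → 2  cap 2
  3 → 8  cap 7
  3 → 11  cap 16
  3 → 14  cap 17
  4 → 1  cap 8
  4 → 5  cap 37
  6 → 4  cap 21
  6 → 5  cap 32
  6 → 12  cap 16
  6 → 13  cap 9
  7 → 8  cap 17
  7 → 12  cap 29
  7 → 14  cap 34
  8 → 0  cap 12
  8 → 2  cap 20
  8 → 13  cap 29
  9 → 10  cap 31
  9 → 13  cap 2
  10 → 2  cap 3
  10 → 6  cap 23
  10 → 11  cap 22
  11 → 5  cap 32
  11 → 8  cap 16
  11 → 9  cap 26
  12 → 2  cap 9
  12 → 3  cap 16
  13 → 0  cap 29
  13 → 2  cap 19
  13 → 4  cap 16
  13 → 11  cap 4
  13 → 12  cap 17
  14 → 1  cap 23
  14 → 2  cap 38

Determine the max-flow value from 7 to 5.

Maximum flow value: 67

augment #1: 7→8→2→4→5 bottleneck 11, total now 11
augment #2: 7→8→13→4→5 bottleneck 6, total now 17
augment #3: 7→12→3→11→5 bottleneck 16, total now 33
augment #4: 7→14→1→10→6→5 bottleneck 22, total now 55
augment #5: 7→12→2→8→13→4→5 bottleneck 9, total now 64
augment #6: 7→14→1→9→10→6→5 bottleneck 1, total now 65
augment #7: 7→14→2→8→13→4→5 bottleneck 1, total now 66
augment #8: 7→14→2→8→13→11→5 bottleneck 1, total now 67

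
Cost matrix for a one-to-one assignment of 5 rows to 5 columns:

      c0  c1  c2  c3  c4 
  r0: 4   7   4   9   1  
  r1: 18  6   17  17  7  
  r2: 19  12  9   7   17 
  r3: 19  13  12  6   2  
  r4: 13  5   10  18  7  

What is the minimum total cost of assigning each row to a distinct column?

Minimum assignment cost: 29

optimal assignment: row0→col0 (cost 4), row1→col1 (cost 6), row2→col3 (cost 7), row3→col4 (cost 2), row4→col2 (cost 10)
total = 4 + 6 + 7 + 2 + 10 = 29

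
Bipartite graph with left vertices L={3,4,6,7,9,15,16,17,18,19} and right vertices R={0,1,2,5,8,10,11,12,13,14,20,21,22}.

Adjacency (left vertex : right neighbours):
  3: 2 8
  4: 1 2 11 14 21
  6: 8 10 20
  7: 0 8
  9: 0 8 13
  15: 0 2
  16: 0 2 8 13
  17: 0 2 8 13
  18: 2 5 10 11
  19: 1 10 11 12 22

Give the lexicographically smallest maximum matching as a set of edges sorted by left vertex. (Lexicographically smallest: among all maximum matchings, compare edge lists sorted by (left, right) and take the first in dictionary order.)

Lex-smallest maximum matching: {(3,2), (4,1), (6,10), (7,0), (9,8), (16,13), (18,5), (19,11)}

|M| = 8 (so the lex-smallest maximum matching has 8 edges)
process left vertices in ascending order; for each, take the smallest-labelled available neighbour that still permits 8 edges overall, or leave it unmatched if none does
lex-smallest matching: {3-2, 4-1, 6-10, 7-0, 9-8, 16-13, 18-5, 19-11}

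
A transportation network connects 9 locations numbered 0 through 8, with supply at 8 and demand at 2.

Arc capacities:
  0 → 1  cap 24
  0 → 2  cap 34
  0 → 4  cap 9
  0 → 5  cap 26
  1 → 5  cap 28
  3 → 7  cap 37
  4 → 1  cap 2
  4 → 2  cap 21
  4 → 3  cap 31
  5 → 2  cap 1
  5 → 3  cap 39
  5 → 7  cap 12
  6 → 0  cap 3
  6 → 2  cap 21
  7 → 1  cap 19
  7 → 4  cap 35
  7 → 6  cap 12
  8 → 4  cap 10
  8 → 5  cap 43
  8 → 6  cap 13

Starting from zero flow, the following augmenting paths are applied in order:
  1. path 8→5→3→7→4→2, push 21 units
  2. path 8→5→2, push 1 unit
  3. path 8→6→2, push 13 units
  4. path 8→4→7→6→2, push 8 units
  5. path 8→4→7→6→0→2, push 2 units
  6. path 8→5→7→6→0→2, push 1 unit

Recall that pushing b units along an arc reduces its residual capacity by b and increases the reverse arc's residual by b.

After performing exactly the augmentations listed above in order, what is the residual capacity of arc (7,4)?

after path 1 (8→5→3→7→4→2, push 21): res(7,4)=14
after path 2 (8→5→2, push 1): res(7,4)=14
after path 3 (8→6→2, push 13): res(7,4)=14
after path 4 (8→4→7→6→2, push 8): res(7,4)=22
after path 5 (8→4→7→6→0→2, push 2): res(7,4)=24
after path 6 (8→5→7→6→0→2, push 1): res(7,4)=24

Residual capacity of (7,4): 24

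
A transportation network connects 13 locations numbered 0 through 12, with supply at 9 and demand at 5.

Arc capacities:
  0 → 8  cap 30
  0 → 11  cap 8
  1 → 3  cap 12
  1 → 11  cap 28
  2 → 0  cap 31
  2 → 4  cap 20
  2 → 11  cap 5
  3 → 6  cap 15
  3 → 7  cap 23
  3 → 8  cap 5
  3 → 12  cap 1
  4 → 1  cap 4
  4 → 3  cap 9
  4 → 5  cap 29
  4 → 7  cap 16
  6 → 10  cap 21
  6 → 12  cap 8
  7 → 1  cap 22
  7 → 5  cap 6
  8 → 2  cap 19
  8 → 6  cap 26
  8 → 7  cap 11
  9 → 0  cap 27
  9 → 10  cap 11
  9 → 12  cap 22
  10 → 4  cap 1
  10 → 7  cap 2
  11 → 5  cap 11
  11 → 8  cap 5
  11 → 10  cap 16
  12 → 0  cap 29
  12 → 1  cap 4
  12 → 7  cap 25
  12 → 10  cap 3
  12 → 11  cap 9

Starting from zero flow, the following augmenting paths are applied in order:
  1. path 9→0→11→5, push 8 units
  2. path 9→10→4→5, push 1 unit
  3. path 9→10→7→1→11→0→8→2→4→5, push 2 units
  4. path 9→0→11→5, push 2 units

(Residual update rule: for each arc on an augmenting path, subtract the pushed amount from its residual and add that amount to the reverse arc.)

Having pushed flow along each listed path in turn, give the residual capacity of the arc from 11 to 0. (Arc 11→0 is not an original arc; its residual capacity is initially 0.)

after path 1 (9→0→11→5, push 8): res(11,0)=8
after path 2 (9→10→4→5, push 1): res(11,0)=8
after path 3 (9→10→7→1→11→0→8→2→4→5, push 2): res(11,0)=6
after path 4 (9→0→11→5, push 2): res(11,0)=8

Residual capacity of (11,0): 8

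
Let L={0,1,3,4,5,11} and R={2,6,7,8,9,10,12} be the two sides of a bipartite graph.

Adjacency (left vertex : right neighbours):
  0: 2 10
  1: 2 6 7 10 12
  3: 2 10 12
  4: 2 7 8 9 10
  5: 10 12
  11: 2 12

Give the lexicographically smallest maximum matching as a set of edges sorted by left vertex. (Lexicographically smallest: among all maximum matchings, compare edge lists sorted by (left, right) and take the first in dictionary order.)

Lex-smallest maximum matching: {(0,2), (1,6), (3,10), (4,7), (5,12)}

|M| = 5 (so the lex-smallest maximum matching has 5 edges)
process left vertices in ascending order; for each, take the smallest-labelled available neighbour that still permits 5 edges overall, or leave it unmatched if none does
lex-smallest matching: {0-2, 1-6, 3-10, 4-7, 5-12}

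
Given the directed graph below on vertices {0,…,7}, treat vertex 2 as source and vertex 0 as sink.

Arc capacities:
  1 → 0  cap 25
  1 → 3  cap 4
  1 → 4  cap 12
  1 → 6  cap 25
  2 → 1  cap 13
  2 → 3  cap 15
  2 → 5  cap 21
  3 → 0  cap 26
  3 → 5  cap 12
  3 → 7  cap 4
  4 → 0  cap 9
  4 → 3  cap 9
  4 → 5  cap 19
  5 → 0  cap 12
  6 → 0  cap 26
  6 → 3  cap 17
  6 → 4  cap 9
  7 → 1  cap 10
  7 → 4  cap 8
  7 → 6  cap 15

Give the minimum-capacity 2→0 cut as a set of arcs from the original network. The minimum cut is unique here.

Min-cut arcs: {(2,1), (2,3), (5,0)} (total capacity 40)

augment #1: 2→1→0 push 13
augment #2: 2→3→0 push 15
augment #3: 2→5→0 push 12
max flow = 40; residual-reachable set from 2 gives S-side
cut edges (S→T): {(2,1), (2,3), (5,0)} total cap 40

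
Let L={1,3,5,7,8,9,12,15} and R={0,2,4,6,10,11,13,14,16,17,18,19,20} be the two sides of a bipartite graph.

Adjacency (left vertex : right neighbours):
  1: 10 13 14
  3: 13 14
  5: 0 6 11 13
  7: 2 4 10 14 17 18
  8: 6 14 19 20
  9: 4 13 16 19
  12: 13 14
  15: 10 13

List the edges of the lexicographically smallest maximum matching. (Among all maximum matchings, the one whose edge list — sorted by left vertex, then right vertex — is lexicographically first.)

|M| = 7 (so the lex-smallest maximum matching has 7 edges)
process left vertices in ascending order; for each, take the smallest-labelled available neighbour that still permits 7 edges overall, or leave it unmatched if none does
lex-smallest matching: {1-10, 3-13, 5-0, 7-2, 8-6, 9-4, 12-14}

Lex-smallest maximum matching: {(1,10), (3,13), (5,0), (7,2), (8,6), (9,4), (12,14)}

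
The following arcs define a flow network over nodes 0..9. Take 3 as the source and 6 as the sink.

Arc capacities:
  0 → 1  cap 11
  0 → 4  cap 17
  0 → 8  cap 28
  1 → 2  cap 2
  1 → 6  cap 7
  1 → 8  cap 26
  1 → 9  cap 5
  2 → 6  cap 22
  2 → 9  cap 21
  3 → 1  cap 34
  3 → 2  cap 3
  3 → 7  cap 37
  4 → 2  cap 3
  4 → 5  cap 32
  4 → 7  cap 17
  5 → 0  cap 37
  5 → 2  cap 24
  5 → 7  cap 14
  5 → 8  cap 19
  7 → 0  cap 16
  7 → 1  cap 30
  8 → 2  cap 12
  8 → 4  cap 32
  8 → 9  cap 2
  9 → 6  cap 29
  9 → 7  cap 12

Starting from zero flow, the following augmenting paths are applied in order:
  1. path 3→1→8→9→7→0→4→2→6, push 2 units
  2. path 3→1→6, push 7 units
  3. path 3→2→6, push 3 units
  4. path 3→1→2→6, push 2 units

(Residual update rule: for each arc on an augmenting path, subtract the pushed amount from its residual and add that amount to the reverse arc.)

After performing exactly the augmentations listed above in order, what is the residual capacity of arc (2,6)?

Residual capacity of (2,6): 15

after path 1 (3→1→8→9→7→0→4→2→6, push 2): res(2,6)=20
after path 2 (3→1→6, push 7): res(2,6)=20
after path 3 (3→2→6, push 3): res(2,6)=17
after path 4 (3→1→2→6, push 2): res(2,6)=15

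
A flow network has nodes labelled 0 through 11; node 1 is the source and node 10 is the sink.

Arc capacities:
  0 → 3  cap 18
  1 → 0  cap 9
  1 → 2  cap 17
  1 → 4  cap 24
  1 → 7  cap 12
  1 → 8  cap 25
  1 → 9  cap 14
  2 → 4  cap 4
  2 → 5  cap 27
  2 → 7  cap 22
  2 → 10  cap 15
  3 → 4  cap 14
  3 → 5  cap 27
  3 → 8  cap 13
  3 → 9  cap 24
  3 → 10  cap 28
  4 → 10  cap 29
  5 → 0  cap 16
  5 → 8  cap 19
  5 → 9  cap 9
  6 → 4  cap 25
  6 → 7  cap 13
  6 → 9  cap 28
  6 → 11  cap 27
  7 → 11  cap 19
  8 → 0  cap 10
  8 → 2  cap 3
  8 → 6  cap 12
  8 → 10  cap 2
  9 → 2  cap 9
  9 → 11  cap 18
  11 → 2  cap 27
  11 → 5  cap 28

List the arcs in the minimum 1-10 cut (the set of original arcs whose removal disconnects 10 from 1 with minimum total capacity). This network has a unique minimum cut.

augment #1: 1→2→10 push 15
augment #2: 1→4→10 push 24
augment #3: 1→8→10 push 2
augment #4: 1→0→3→10 push 9
augment #5: 1→2→4→10 push 2
augment #6: 1→8→0→3→10 push 9
augment #7: 1→8→2→4→10 push 2
augment #8: 1→8→6→4→10 push 1
max flow = 64; residual-reachable set from 1 gives S-side
cut edges (S→T): {(0,3), (2,10), (4,10), (8,10)} total cap 64

Min-cut arcs: {(0,3), (2,10), (4,10), (8,10)} (total capacity 64)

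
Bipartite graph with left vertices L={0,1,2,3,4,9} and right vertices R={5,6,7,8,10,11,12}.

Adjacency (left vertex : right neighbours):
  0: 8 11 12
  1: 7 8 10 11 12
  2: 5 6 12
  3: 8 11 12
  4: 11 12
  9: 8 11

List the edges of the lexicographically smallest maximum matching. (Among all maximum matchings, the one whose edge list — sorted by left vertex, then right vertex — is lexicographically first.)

|M| = 5 (so the lex-smallest maximum matching has 5 edges)
process left vertices in ascending order; for each, take the smallest-labelled available neighbour that still permits 5 edges overall, or leave it unmatched if none does
lex-smallest matching: {0-8, 1-7, 2-5, 3-11, 4-12}

Lex-smallest maximum matching: {(0,8), (1,7), (2,5), (3,11), (4,12)}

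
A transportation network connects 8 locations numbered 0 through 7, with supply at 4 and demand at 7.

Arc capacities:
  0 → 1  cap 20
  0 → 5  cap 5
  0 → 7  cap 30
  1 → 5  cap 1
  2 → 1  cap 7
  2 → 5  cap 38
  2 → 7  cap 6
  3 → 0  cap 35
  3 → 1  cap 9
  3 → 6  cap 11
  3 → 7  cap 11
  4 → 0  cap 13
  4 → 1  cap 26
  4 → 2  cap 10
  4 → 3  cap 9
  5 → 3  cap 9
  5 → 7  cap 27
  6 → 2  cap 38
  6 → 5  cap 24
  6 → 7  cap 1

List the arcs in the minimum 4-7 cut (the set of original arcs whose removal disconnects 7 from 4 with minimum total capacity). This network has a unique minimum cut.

augment #1: 4→0→7 push 13
augment #2: 4→2→7 push 6
augment #3: 4→3→7 push 9
augment #4: 4→1→5→7 push 1
augment #5: 4→2→5→7 push 4
max flow = 33; residual-reachable set from 4 gives S-side
cut edges (S→T): {(1,5), (4,0), (4,2), (4,3)} total cap 33

Min-cut arcs: {(1,5), (4,0), (4,2), (4,3)} (total capacity 33)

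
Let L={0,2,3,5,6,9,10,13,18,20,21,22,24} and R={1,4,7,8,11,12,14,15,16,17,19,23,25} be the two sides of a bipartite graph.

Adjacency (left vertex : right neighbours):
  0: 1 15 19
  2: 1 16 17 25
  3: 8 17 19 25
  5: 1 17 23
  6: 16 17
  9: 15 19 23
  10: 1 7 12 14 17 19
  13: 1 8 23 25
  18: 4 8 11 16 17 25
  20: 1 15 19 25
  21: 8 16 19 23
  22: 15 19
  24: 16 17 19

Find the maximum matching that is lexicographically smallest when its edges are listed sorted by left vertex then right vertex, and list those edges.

|M| = 10 (so the lex-smallest maximum matching has 10 edges)
process left vertices in ascending order; for each, take the smallest-labelled available neighbour that still permits 10 edges overall, or leave it unmatched if none does
lex-smallest matching: {0-1, 2-16, 3-8, 5-17, 9-15, 10-7, 13-23, 18-4, 20-25, 21-19}

Lex-smallest maximum matching: {(0,1), (2,16), (3,8), (5,17), (9,15), (10,7), (13,23), (18,4), (20,25), (21,19)}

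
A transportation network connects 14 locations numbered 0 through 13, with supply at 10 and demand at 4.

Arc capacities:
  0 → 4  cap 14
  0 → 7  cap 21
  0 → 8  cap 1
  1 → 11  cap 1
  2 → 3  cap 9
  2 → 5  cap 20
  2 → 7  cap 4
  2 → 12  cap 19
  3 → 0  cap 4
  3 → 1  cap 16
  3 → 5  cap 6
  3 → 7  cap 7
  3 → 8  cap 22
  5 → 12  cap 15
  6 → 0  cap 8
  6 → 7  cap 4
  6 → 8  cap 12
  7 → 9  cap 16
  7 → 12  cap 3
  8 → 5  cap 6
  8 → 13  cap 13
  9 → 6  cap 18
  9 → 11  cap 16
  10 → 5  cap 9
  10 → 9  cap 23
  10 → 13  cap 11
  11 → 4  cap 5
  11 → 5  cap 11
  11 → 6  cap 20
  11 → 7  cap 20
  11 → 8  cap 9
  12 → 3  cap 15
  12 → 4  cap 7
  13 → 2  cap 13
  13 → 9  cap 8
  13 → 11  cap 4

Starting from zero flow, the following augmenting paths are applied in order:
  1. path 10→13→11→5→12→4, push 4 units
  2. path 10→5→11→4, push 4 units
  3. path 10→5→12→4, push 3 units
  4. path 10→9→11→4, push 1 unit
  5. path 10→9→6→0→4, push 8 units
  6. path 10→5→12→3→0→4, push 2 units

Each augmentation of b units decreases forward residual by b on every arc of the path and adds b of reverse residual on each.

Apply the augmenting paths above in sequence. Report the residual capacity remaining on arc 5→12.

Residual capacity of (5,12): 6

after path 1 (10→13→11→5→12→4, push 4): res(5,12)=11
after path 2 (10→5→11→4, push 4): res(5,12)=11
after path 3 (10→5→12→4, push 3): res(5,12)=8
after path 4 (10→9→11→4, push 1): res(5,12)=8
after path 5 (10→9→6→0→4, push 8): res(5,12)=8
after path 6 (10→5→12→3→0→4, push 2): res(5,12)=6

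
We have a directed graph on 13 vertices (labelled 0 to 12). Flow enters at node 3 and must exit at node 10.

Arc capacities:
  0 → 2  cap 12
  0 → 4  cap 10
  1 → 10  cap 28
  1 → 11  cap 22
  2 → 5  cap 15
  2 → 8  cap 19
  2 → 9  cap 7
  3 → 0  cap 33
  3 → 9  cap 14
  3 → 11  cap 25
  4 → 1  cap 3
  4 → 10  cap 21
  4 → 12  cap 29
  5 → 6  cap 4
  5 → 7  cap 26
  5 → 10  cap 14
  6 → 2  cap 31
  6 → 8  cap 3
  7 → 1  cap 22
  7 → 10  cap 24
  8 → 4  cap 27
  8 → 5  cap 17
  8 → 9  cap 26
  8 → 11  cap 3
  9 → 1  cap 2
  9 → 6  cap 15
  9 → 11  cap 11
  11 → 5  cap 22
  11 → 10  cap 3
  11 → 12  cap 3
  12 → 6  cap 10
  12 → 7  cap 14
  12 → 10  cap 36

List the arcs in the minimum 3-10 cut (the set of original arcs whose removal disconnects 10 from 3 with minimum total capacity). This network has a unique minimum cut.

Min-cut arcs: {(0,2), (0,4), (3,9), (3,11)} (total capacity 61)

augment #1: 3→11→10 push 3
augment #2: 3→0→4→10 push 10
augment #3: 3→9→1→10 push 2
augment #4: 3→11→5→10 push 14
augment #5: 3→11→12→10 push 3
augment #6: 3→11→5→7→10 push 5
augment #7: 3→0→2→5→7→10 push 12
augment #8: 3→9→6→8→4→10 push 3
augment #9: 3→9→11→5→7→10 push 3
augment #10: 3→9→6→2→5→7→10 push 3
augment #11: 3→9→6→2→8→4→10 push 3
max flow = 61; residual-reachable set from 3 gives S-side
cut edges (S→T): {(0,2), (0,4), (3,9), (3,11)} total cap 61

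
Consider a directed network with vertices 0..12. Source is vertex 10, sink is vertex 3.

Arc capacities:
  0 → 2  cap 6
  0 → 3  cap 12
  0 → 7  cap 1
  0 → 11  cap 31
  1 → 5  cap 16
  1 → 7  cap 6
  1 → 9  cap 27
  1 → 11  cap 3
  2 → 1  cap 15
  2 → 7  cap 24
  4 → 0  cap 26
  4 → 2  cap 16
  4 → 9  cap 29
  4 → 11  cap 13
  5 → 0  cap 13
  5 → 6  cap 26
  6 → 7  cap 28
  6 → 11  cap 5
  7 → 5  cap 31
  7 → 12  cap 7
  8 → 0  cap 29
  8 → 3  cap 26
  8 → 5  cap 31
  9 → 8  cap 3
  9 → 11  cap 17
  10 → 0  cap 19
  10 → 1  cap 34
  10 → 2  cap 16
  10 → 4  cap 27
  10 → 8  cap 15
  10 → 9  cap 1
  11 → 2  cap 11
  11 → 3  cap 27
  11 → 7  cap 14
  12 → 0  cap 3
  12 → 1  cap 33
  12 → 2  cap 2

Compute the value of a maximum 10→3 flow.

Maximum flow value: 57

augment #1: 10→0→3 bottleneck 12, total now 12
augment #2: 10→8→3 bottleneck 15, total now 27
augment #3: 10→0→11→3 bottleneck 7, total now 34
augment #4: 10→1→11→3 bottleneck 3, total now 37
augment #5: 10→4→11→3 bottleneck 13, total now 50
augment #6: 10→9→8→3 bottleneck 1, total now 51
augment #7: 10→1→9→8→3 bottleneck 2, total now 53
augment #8: 10→1→9→11→3 bottleneck 4, total now 57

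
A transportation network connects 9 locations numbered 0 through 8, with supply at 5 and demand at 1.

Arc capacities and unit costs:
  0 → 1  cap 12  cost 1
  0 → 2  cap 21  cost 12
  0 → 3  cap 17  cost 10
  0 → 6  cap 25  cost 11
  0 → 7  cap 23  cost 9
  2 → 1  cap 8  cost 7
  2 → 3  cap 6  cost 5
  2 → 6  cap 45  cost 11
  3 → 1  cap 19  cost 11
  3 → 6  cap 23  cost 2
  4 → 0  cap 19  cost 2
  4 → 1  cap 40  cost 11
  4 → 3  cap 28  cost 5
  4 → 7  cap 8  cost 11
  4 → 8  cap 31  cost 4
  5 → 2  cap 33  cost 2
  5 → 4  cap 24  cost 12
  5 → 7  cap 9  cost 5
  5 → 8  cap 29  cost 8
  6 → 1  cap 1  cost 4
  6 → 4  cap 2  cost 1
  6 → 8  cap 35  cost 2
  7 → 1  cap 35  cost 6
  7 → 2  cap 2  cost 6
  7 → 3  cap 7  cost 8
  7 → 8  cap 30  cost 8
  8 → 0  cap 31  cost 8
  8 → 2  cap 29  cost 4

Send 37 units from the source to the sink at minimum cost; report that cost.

shortest-cost path #1: 5→2→1 push 8 @ unit cost 9 (adds 72)
shortest-cost path #2: 5→7→1 push 9 @ unit cost 11 (adds 99)
shortest-cost path #3: 5→2→3→6→1 push 1 @ unit cost 13 (adds 13)
shortest-cost path #4: 5→2→3→6→4→0→1 push 2 @ unit cost 13 (adds 26)
shortest-cost path #5: 5→4→0→1 push 10 @ unit cost 15 (adds 150)
shortest-cost path #6: 5→2→3→1 push 3 @ unit cost 18 (adds 54)
shortest-cost path #7: 5→4→6→3→1 push 2 @ unit cost 20 (adds 40)
shortest-cost path #8: 5→2→6→3→1 push 1 @ unit cost 22 (adds 22)
shortest-cost path #9: 5→4→1 push 1 @ unit cost 23 (adds 23)
total cost = 499

Minimum cost for 37 units: 499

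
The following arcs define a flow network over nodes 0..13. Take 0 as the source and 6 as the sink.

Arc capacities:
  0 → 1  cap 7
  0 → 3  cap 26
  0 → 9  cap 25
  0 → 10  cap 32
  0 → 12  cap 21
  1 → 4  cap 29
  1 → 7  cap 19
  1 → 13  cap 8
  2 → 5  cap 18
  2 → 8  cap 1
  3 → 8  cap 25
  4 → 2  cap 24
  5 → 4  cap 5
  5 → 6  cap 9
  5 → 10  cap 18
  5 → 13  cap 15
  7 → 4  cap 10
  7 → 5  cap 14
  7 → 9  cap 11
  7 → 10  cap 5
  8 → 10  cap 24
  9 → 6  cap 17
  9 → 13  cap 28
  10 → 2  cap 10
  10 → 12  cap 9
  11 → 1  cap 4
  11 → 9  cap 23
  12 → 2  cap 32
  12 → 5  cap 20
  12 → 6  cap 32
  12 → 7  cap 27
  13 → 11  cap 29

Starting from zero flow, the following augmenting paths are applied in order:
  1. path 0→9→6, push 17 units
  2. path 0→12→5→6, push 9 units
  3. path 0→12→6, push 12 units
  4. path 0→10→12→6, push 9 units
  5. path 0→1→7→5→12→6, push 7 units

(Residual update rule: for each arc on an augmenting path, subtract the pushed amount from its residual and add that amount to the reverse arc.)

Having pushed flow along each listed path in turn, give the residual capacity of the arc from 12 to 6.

after path 1 (0→9→6, push 17): res(12,6)=32
after path 2 (0→12→5→6, push 9): res(12,6)=32
after path 3 (0→12→6, push 12): res(12,6)=20
after path 4 (0→10→12→6, push 9): res(12,6)=11
after path 5 (0→1→7→5→12→6, push 7): res(12,6)=4

Residual capacity of (12,6): 4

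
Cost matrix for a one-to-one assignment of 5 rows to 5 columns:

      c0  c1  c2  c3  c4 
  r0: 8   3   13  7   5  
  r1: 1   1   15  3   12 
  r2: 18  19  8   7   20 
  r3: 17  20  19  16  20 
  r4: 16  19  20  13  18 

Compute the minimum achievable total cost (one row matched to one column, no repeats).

optimal assignment: row0→col4 (cost 5), row1→col1 (cost 1), row2→col2 (cost 8), row3→col0 (cost 17), row4→col3 (cost 13)
total = 5 + 1 + 8 + 17 + 13 = 44

Minimum assignment cost: 44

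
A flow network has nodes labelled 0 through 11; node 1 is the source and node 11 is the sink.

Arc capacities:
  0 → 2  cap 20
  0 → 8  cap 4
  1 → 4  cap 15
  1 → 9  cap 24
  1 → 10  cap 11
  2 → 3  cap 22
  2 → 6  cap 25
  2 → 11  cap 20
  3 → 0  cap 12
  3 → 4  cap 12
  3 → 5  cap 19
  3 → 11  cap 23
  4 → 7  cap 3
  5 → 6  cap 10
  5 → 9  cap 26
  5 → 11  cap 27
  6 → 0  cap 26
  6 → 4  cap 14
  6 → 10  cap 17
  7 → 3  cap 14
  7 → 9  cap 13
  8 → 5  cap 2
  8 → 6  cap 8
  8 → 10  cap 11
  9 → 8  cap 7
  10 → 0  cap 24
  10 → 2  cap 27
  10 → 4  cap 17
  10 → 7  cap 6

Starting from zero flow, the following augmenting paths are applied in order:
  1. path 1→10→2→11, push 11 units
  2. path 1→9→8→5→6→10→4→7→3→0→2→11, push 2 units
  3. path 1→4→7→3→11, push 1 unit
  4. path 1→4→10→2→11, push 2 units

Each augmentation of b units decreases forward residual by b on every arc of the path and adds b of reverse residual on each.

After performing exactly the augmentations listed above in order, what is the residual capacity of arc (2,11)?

after path 1 (1→10→2→11, push 11): res(2,11)=9
after path 2 (1→9→8→5→6→10→4→7→3→0→2→11, push 2): res(2,11)=7
after path 3 (1→4→7→3→11, push 1): res(2,11)=7
after path 4 (1→4→10→2→11, push 2): res(2,11)=5

Residual capacity of (2,11): 5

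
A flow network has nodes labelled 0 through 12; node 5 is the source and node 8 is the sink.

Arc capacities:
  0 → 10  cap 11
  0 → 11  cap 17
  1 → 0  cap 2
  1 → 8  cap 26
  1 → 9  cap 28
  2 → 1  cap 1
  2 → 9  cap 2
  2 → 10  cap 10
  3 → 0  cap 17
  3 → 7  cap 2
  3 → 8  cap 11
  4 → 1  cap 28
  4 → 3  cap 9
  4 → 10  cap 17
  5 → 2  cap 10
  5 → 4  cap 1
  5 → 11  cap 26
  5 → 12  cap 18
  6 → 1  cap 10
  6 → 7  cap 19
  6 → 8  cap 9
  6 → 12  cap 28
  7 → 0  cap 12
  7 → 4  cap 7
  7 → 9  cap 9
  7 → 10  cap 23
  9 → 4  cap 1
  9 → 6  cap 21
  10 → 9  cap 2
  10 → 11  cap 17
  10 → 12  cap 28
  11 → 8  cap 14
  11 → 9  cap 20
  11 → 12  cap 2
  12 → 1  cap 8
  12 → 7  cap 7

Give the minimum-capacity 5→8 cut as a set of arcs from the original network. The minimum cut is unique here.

Min-cut arcs: {(2,1), (5,4), (6,1), (6,8), (7,4), (9,4), (11,8), (12,1)} (total capacity 51)

augment #1: 5→11→8 push 14
augment #2: 5→2→1→8 push 1
augment #3: 5→4→1→8 push 1
augment #4: 5→12→1→8 push 8
augment #5: 5→2→9→6→8 push 2
augment #6: 5→11→9→6→8 push 7
augment #7: 5→11→9→4→1→8 push 1
augment #8: 5→11→9→6→1→8 push 4
augment #9: 5→12→7→4→1→8 push 7
augment #10: 5→2→10→9→6→1→8 push 2
augment #11: 5→2→10→11→9→6→1→8 push 2
augment #12: 5→2→10→11→9→6→1→4→3→8 push 2
max flow = 51; residual-reachable set from 5 gives S-side
cut edges (S→T): {(2,1), (5,4), (6,1), (6,8), (7,4), (9,4), (11,8), (12,1)} total cap 51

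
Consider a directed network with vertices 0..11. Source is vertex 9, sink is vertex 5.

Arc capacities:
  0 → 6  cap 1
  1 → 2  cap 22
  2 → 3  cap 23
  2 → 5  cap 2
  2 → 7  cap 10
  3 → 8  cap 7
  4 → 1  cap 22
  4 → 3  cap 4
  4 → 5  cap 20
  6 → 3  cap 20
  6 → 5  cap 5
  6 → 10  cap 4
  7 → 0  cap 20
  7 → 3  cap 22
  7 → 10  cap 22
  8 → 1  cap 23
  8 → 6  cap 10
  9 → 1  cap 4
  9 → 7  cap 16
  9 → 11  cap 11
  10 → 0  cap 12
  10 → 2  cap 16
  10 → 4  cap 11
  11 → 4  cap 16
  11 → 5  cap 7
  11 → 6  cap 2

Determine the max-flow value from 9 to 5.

Maximum flow value: 29

augment #1: 9→11→5 bottleneck 7, total now 7
augment #2: 9→1→2→5 bottleneck 2, total now 9
augment #3: 9→11→4→5 bottleneck 4, total now 13
augment #4: 9→7→0→6→5 bottleneck 1, total now 14
augment #5: 9→7→10→4→5 bottleneck 11, total now 25
augment #6: 9→7→3→8→6→5 bottleneck 4, total now 29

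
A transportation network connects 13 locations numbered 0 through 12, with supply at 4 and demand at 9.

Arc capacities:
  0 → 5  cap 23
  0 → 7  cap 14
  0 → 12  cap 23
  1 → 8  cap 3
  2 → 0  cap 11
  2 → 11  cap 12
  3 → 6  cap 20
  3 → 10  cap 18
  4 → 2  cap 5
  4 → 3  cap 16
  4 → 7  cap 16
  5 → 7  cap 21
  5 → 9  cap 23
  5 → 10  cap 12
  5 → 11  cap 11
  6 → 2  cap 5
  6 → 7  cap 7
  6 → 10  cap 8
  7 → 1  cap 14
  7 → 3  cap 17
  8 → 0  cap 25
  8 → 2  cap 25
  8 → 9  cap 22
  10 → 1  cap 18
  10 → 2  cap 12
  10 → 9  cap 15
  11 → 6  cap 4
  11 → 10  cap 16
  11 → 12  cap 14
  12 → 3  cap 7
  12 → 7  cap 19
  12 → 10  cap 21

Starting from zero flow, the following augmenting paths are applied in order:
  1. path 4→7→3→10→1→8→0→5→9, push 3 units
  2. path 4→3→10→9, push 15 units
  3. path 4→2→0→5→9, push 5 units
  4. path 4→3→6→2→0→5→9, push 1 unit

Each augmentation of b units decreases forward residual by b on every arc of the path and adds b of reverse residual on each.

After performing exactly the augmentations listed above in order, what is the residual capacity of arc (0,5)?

Residual capacity of (0,5): 14

after path 1 (4→7→3→10→1→8→0→5→9, push 3): res(0,5)=20
after path 2 (4→3→10→9, push 15): res(0,5)=20
after path 3 (4→2→0→5→9, push 5): res(0,5)=15
after path 4 (4→3→6→2→0→5→9, push 1): res(0,5)=14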